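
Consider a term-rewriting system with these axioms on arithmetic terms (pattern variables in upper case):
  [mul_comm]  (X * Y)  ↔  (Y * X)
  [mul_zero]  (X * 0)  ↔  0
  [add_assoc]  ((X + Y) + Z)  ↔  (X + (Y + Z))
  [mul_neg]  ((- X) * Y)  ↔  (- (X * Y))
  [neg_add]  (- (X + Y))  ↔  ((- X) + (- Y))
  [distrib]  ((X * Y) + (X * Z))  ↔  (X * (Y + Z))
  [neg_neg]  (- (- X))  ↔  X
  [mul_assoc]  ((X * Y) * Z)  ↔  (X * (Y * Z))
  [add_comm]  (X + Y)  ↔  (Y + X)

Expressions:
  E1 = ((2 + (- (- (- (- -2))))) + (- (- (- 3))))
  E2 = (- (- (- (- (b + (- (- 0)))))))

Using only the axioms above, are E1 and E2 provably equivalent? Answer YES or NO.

The axioms are sound identities: if E1 ↔* E2 then E1 and E2 evaluate identically under any assignment.
Under b=0: E1 evaluates to -3, E2 to 0. Distinct ⇒ no rewrite sequence connects them.

NO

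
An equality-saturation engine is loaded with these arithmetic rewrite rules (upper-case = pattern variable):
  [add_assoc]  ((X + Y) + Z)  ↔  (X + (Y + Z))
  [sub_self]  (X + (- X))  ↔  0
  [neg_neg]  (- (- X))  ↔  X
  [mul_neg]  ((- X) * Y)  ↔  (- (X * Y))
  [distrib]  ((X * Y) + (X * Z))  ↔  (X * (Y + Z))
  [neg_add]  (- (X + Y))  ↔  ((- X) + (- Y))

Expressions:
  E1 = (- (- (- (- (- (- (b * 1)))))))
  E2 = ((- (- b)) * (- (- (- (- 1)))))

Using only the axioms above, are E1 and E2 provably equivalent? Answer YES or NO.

step 1: neg_neg (→) rewrites (- (- (- (- (b * 1))))) into (- (- (b * 1))), now (- (- (- (- (b * 1)))))
step 2: neg_neg (→) rewrites (- (- (- (- (b * 1))))) into (- (- (b * 1)))
step 3: neg_neg (→) rewrites (- (- (b * 1))) into (b * 1)
step 4: neg_neg (←) rewrites 1 into (- (- 1)), now (b * (- (- 1)))
step 5: neg_neg (←) rewrites 1 into (- (- 1)), now (b * (- (- (- (- 1)))))
step 6: neg_neg (←) rewrites b into (- (- b)), which is E2

YES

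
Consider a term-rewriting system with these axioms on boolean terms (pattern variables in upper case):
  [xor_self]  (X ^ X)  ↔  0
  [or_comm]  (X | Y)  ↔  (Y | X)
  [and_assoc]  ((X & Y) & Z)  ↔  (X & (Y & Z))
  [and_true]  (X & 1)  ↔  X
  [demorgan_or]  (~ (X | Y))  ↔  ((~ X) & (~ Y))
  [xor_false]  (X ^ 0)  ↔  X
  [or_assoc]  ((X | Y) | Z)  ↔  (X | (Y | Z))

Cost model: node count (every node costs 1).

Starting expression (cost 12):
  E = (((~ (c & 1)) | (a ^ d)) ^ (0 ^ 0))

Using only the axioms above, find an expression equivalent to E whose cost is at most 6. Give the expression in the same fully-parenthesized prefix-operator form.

((~ c) | (a ^ d))   [cost 6]

1. [and_true →] (c & 1)  →  c;  E = (((~ c) | (a ^ d)) ^ (0 ^ 0))
2. [xor_false →] (0 ^ 0)  →  0;  E = (((~ c) | (a ^ d)) ^ 0)
3. [xor_false →] (((~ c) | (a ^ d)) ^ 0)  →  ((~ c) | (a ^ d));  cost 6 ≤ 6, done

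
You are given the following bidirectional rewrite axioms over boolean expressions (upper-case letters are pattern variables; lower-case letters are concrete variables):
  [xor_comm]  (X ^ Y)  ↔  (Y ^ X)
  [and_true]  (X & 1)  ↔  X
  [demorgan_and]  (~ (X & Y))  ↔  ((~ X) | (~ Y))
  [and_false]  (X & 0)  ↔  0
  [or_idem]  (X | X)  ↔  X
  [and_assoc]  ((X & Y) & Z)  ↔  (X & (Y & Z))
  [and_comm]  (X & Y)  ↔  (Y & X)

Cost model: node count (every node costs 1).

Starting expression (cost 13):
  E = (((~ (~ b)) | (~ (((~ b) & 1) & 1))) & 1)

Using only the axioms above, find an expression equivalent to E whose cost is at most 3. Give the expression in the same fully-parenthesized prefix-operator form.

(~ (~ b))   [cost 3]

(1) (((~ (~ b)) | (~ (((~ b) & 1) & 1))) & 1)  =[and_true →]=  ((~ (~ b)) | (~ (((~ b) & 1) & 1)))
(2) ((~ b) & 1)  =[and_true →]=  (~ b)    ⊢ ((~ (~ b)) | (~ ((~ b) & 1)))
(3) ((~ b) & 1)  =[and_true →]=  (~ b)    ⊢ ((~ (~ b)) | (~ (~ b)))
(4) ((~ (~ b)) | (~ (~ b)))  =[or_idem →]=  (~ (~ b))    ⊢ cost 3, within 3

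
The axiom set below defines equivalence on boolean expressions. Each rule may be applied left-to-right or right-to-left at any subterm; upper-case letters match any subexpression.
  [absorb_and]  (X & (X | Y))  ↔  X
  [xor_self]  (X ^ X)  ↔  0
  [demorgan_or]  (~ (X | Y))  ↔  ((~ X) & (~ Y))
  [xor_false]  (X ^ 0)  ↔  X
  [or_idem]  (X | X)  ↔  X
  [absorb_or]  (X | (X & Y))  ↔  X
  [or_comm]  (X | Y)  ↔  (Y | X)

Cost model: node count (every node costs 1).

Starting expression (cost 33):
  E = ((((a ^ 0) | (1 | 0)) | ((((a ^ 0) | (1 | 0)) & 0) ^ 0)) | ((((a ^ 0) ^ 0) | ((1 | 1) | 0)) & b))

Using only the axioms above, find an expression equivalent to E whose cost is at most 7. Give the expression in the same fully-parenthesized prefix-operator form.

((a ^ 0) | (1 | 0))   [cost 7]

step 1: xor_false (→) rewrites ((((a ^ 0) | (1 | 0)) & 0) ^ 0) into (((a ^ 0) | (1 | 0)) & 0), now ((((a ^ 0) | (1 | 0)) | (((a ^ 0) | (1 | 0)) & 0)) | ((((a ^ 0) ^ 0) | ((1 | 1) | 0)) & b))
step 2: absorb_or (→) rewrites (((a ^ 0) | (1 | 0)) | (((a ^ 0) | (1 | 0)) & 0)) into ((a ^ 0) | (1 | 0)), now (((a ^ 0) | (1 | 0)) | ((((a ^ 0) ^ 0) | ((1 | 1) | 0)) & b))
step 3: or_idem (→) rewrites (1 | 1) into 1, now (((a ^ 0) | (1 | 0)) | ((((a ^ 0) ^ 0) | (1 | 0)) & b))
step 4: xor_false (→) rewrites (a ^ 0) into a, now (((a ^ 0) | (1 | 0)) | (((a ^ 0) | (1 | 0)) & b))
step 5: absorb_or (→) rewrites (((a ^ 0) | (1 | 0)) | (((a ^ 0) | (1 | 0)) & b)) into ((a ^ 0) | (1 | 0)), reaching cost 7 (bound 7)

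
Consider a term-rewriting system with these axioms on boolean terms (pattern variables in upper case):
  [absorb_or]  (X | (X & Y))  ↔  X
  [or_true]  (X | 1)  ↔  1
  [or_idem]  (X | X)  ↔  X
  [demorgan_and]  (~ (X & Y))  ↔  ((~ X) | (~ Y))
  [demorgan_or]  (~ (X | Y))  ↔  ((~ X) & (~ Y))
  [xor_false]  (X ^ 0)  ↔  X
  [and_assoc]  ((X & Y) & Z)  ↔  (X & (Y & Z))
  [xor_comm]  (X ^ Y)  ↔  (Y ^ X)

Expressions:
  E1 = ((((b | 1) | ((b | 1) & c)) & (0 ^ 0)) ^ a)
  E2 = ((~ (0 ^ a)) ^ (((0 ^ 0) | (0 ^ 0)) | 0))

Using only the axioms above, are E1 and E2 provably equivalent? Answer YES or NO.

The axioms are sound identities: if E1 ↔* E2 then E1 and E2 evaluate identically under any assignment.
Under a=0, b=0, c=0: E1 evaluates to 0, E2 to 1. Distinct ⇒ no rewrite sequence connects them.

NO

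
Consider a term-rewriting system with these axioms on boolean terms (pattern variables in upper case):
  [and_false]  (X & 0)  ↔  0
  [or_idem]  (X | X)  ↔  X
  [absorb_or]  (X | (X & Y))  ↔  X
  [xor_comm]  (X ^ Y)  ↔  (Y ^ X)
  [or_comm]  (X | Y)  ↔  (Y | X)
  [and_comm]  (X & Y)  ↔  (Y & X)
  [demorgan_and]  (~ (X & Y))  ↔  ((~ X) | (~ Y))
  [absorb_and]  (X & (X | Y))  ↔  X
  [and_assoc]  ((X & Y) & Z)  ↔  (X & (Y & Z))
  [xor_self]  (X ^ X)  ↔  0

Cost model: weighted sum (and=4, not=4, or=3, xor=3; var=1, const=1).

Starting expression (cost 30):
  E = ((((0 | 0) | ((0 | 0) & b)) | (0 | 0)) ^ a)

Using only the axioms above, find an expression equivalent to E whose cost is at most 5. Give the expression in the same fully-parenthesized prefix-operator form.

(0 ^ a)   [cost 5]

step 1: absorb_or (→) rewrites ((0 | 0) | ((0 | 0) & b)) into (0 | 0), now (((0 | 0) | (0 | 0)) ^ a)
step 2: or_idem (→) rewrites ((0 | 0) | (0 | 0)) into (0 | 0), now ((0 | 0) ^ a)
step 3: or_idem (→) rewrites (0 | 0) into 0, reaching cost 5 (bound 5)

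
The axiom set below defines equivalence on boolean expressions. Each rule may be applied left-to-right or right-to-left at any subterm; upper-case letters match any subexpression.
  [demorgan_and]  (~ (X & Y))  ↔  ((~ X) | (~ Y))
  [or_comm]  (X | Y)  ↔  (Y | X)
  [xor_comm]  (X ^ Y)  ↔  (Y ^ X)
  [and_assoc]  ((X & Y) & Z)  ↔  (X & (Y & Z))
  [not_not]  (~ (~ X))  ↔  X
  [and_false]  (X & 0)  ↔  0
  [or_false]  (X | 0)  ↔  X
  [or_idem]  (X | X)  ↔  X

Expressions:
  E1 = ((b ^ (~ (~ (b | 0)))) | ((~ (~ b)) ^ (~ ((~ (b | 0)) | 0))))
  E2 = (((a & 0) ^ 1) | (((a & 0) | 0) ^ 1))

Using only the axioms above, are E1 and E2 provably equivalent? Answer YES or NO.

All listed rules preserve value, hence provable equivalence implies equal values everywhere; look for a separating assignment.
a=0, b=0 gives E1 ↦ 0, E2 ↦ 1; values differ ⇒ not provably equivalent.

NO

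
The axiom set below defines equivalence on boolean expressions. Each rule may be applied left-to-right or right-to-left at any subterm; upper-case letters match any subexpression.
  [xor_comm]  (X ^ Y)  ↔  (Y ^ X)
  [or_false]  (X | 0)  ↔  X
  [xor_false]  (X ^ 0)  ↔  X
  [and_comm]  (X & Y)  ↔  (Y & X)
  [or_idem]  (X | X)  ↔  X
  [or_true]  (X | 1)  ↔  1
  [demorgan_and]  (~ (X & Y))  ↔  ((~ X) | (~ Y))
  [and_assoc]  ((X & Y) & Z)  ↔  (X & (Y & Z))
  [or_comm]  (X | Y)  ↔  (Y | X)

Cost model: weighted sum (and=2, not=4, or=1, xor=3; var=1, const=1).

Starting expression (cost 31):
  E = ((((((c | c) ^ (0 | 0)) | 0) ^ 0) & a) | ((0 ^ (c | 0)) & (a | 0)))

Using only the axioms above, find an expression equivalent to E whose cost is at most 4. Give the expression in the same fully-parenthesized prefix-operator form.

(a & c)   [cost 4]

1. [xor_false →] ((((c | c) ^ (0 | 0)) | 0) ^ 0)  →  (((c | c) ^ (0 | 0)) | 0);  E = (((((c | c) ^ (0 | 0)) | 0) & a) | ((0 ^ (c | 0)) & (a | 0)))
2. [xor_comm →] (0 ^ (c | 0))  →  ((c | 0) ^ 0);  E = (((((c | c) ^ (0 | 0)) | 0) & a) | (((c | 0) ^ 0) & (a | 0)))
3. [or_idem →] (0 | 0)  →  0;  E = (((((c | c) ^ 0) | 0) & a) | (((c | 0) ^ 0) & (a | 0)))
4. [or_idem →] (c | c)  →  c;  E = ((((c ^ 0) | 0) & a) | (((c | 0) ^ 0) & (a | 0)))
5. [or_false →] ((c ^ 0) | 0)  →  (c ^ 0);  E = (((c ^ 0) & a) | (((c | 0) ^ 0) & (a | 0)))
6. [or_false →] (a | 0)  →  a;  E = (((c ^ 0) & a) | (((c | 0) ^ 0) & a))
7. [or_false →] (c | 0)  →  c;  E = (((c ^ 0) & a) | ((c ^ 0) & a))
8. [or_idem →] (((c ^ 0) & a) | ((c ^ 0) & a))  →  ((c ^ 0) & a)
9. [and_comm →] ((c ^ 0) & a)  →  (a & (c ^ 0))
10. [xor_false →] (c ^ 0)  →  c;  cost 4 ≤ 4, done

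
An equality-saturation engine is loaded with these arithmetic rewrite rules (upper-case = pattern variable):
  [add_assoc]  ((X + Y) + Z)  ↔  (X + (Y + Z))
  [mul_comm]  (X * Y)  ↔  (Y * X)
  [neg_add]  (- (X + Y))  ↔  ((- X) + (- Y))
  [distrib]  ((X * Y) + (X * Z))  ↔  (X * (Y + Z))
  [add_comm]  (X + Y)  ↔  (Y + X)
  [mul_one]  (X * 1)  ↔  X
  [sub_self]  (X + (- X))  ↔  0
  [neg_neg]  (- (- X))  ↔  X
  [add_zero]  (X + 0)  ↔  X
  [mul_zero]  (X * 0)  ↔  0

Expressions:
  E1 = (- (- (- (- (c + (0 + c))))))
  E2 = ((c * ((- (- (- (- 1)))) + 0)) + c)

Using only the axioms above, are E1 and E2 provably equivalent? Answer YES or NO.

step 1: neg_neg (→) rewrites (- (- (- (- (c + (0 + c)))))) into (- (- (c + (0 + c))))
step 2: neg_neg (→) rewrites (- (- (c + (0 + c)))) into (c + (0 + c))
step 3: add_comm (→) rewrites (0 + c) into (c + 0), now (c + (c + 0))
step 4: add_zero (→) rewrites (c + 0) into c, now (c + c)
step 5: mul_one (←) rewrites c into (c * 1), now ((c * 1) + c)
step 6: add_zero (←) rewrites 1 into (1 + 0), now ((c * (1 + 0)) + c)
step 7: neg_neg (←) rewrites 1 into (- (- 1)), now ((c * ((- (- 1)) + 0)) + c)
step 8: neg_neg (←) rewrites 1 into (- (- 1)), which is E2

YES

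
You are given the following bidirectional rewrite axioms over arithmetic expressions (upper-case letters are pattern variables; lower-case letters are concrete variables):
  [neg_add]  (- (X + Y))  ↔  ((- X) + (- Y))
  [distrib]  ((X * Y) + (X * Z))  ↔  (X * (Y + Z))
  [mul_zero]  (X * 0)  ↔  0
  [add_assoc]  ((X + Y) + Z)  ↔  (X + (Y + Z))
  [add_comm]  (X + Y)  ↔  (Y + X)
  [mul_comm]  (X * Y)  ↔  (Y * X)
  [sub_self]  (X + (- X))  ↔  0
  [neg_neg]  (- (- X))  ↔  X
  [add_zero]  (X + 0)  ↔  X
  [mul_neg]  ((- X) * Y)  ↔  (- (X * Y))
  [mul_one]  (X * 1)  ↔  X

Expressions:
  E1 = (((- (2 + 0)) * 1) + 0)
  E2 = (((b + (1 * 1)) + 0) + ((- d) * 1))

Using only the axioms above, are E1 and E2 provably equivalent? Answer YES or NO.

NO

Every axiom is a valid identity, so a rewrite proof would force E1 and E2 to agree under every assignment.
At b=0, d=0: E1 = -2 but E2 = 1; they differ, so no derivation exists.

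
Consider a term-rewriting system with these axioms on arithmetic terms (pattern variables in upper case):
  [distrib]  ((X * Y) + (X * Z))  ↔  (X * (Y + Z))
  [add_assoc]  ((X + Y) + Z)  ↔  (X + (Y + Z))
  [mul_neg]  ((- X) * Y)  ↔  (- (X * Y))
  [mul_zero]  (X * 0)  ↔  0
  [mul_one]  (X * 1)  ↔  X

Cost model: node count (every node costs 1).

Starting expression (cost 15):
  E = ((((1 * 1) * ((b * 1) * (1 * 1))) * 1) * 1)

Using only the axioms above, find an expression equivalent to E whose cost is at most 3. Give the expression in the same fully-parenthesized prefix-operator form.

(1) (((1 * 1) * ((b * 1) * (1 * 1))) * 1)  =[mul_one →]=  ((1 * 1) * ((b * 1) * (1 * 1)))    ⊢ (((1 * 1) * ((b * 1) * (1 * 1))) * 1)
(2) (b * 1)  =[mul_one →]=  b    ⊢ (((1 * 1) * (b * (1 * 1))) * 1)
(3) (((1 * 1) * (b * (1 * 1))) * 1)  =[mul_one →]=  ((1 * 1) * (b * (1 * 1)))
(4) (1 * 1)  =[mul_one →]=  1    ⊢ ((1 * 1) * (b * 1))
(5) (1 * 1)  =[mul_one →]=  1    ⊢ (1 * (b * 1))
(6) (b * 1)  =[mul_one →]=  b    ⊢ cost 3, within 3

(1 * b)   [cost 3]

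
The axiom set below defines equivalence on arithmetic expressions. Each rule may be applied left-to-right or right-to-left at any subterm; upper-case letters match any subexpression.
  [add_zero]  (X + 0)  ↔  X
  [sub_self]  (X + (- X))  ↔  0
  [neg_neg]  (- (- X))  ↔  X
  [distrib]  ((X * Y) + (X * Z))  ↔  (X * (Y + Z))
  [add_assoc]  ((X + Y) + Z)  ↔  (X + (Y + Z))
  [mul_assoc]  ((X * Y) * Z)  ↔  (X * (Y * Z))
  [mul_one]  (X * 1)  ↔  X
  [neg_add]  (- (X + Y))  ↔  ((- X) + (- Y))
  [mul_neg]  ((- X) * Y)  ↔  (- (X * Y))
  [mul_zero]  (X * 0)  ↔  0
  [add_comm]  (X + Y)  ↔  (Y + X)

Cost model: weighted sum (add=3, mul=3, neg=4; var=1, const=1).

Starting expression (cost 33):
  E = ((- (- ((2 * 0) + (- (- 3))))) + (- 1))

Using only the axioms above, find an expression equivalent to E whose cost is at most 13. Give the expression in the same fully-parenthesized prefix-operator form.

((0 + 3) + (- 1))   [cost 13]

1. [mul_zero →] (2 * 0)  →  0;  E = ((- (- (0 + (- (- 3))))) + (- 1))
2. [neg_neg →] (- (- (0 + (- (- 3)))))  →  (0 + (- (- 3)));  E = ((0 + (- (- 3))) + (- 1))
3. [neg_neg →] (- (- 3))  →  3;  cost 13 ≤ 13, done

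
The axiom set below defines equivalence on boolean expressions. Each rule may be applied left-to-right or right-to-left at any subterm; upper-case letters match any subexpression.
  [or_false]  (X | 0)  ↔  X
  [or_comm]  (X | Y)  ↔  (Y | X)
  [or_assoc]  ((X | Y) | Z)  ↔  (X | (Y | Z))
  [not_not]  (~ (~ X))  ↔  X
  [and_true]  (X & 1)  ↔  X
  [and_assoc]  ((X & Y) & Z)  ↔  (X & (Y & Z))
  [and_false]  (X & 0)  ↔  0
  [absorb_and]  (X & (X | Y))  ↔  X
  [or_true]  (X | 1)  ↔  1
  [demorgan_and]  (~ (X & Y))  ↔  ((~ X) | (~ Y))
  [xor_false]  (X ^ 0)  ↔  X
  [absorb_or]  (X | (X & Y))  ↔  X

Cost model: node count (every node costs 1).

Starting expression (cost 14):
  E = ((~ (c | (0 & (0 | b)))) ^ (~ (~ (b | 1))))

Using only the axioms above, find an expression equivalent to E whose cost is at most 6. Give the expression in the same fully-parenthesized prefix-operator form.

1. [absorb_and →] (0 & (0 | b))  →  0;  E = ((~ (c | 0)) ^ (~ (~ (b | 1))))
2. [or_false →] (c | 0)  →  c;  E = ((~ c) ^ (~ (~ (b | 1))))
3. [not_not →] (~ (~ (b | 1)))  →  (b | 1);  cost 6 ≤ 6, done

((~ c) ^ (b | 1))   [cost 6]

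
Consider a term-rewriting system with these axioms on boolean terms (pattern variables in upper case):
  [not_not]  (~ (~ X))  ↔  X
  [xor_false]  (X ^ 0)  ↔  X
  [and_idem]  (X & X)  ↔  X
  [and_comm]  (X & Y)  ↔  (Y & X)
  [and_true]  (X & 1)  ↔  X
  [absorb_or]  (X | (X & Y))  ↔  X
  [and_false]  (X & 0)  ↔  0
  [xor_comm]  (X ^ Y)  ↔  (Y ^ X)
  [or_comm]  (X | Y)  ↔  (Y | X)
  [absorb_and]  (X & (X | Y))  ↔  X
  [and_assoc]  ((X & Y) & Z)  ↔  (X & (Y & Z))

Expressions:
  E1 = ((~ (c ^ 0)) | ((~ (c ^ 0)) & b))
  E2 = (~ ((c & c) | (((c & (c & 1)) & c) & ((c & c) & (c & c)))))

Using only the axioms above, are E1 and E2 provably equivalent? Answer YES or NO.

1. [xor_false →] (c ^ 0)  →  c;  E1 = ((~ (c ^ 0)) | ((~ c) & b))
2. [xor_false →] (c ^ 0)  →  c;  E1 = ((~ c) | ((~ c) & b))
3. [absorb_or →] ((~ c) | ((~ c) & b))  →  (~ c)
4. [and_idem ←] c  →  (c & c);  E1 = (~ (c & c))
5. [absorb_or ←] (c & c)  →  ((c & c) | ((c & c) & c));  E1 = (~ ((c & c) | ((c & c) & c)))
6. [and_idem ←] ((c & c) & c)  →  (((c & c) & c) & ((c & c) & c));  E1 = (~ ((c & c) | (((c & c) & c) & ((c & c) & c))))
7. [and_idem ←] c  →  (c & c);  E1 = (~ ((c & c) | (((c & c) & c) & ((c & c) & (c & c)))))
8. [and_true ←] c  →  (c & 1);  this is E2

YES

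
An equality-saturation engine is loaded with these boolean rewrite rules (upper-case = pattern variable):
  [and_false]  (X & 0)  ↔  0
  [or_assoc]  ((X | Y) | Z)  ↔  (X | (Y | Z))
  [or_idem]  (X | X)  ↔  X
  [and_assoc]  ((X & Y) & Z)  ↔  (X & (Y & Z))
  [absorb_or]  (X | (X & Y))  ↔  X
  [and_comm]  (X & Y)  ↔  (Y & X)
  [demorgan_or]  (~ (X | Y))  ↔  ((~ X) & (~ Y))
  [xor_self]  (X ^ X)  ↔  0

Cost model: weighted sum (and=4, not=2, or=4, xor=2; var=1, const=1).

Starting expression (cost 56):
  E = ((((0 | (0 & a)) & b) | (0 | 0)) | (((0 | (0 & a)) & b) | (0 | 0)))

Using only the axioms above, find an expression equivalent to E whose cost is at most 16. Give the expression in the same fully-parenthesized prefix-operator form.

step 1: or_idem (→) rewrites ((((0 | (0 & a)) & b) | (0 | 0)) | (((0 | (0 & a)) & b) | (0 | 0))) into (((0 | (0 & a)) & b) | (0 | 0))
step 2: and_comm (→) rewrites ((0 | (0 & a)) & b) into (b & (0 | (0 & a))), now ((b & (0 | (0 & a))) | (0 | 0))
step 3: absorb_or (→) rewrites (0 | (0 & a)) into 0, reaching cost 16 (bound 16)

((b & 0) | (0 | 0))   [cost 16]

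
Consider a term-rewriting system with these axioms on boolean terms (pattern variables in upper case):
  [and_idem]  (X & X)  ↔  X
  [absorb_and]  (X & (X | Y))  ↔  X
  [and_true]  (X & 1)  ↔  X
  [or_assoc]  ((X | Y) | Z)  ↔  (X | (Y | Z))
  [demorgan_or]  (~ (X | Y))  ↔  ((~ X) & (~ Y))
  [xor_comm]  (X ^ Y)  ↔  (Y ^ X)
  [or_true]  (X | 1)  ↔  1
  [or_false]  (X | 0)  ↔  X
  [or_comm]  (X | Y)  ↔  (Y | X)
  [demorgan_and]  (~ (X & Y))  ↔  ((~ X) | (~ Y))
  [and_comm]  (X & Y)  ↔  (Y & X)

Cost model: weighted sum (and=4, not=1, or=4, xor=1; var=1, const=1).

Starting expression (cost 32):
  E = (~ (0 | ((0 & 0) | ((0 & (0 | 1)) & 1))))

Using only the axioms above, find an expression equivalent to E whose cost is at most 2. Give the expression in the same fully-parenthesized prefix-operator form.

1. [absorb_and →] (0 & (0 | 1))  →  0;  E = (~ (0 | ((0 & 0) | (0 & 1))))
2. [and_true →] (0 & 1)  →  0;  E = (~ (0 | ((0 & 0) | 0)))
3. [and_idem →] (0 & 0)  →  0;  E = (~ (0 | (0 | 0)))
4. [or_false →] (0 | 0)  →  0;  E = (~ (0 | 0))
5. [or_false →] (0 | 0)  →  0;  cost 2 ≤ 2, done

(~ 0)   [cost 2]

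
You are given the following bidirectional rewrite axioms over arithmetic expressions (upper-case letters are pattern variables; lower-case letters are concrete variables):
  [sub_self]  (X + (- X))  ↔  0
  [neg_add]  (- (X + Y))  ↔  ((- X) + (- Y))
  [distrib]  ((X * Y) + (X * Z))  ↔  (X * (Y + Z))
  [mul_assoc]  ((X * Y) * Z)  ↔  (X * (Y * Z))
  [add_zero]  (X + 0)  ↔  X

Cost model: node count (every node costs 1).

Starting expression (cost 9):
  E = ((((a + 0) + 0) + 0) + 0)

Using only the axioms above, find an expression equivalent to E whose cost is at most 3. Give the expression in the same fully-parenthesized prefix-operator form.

(a + 0)   [cost 3]

1. [add_zero →] ((((a + 0) + 0) + 0) + 0)  →  (((a + 0) + 0) + 0)
2. [add_zero →] (((a + 0) + 0) + 0)  →  ((a + 0) + 0)
3. [add_zero →] (a + 0)  →  a;  cost 3 ≤ 3, done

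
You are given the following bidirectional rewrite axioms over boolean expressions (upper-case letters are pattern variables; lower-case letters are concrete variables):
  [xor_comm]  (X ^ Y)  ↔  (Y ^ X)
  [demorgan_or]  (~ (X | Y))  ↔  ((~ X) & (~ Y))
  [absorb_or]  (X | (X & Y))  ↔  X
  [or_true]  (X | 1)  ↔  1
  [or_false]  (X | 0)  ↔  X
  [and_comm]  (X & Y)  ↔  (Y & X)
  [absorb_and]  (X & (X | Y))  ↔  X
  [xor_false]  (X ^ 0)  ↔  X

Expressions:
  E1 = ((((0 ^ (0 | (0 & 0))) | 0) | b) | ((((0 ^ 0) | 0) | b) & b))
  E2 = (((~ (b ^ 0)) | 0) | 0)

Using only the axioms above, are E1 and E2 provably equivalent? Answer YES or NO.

Every axiom is a valid identity, so a rewrite proof would force E1 and E2 to agree under every assignment.
At b=0: E1 = 0 but E2 = 1; they differ, so no derivation exists.

NO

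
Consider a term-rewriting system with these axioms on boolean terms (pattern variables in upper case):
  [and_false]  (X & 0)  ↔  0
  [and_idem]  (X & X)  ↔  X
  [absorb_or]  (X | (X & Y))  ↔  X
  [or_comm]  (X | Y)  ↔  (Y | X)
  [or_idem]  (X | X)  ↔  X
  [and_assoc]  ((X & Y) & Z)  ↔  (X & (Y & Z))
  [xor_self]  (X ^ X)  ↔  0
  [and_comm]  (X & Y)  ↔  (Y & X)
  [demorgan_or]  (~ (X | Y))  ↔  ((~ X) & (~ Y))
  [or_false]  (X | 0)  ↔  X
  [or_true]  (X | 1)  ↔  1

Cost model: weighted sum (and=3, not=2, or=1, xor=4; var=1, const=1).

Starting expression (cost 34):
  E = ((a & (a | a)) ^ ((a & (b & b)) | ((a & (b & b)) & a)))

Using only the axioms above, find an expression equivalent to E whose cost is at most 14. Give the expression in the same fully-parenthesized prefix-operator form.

((a & a) ^ (a & b))   [cost 14]

(1) (a | a)  =[or_idem →]=  a    ⊢ ((a & a) ^ ((a & (b & b)) | ((a & (b & b)) & a)))
(2) ((a & (b & b)) | ((a & (b & b)) & a))  =[absorb_or →]=  (a & (b & b))    ⊢ ((a & a) ^ (a & (b & b)))
(3) (b & b)  =[and_idem →]=  b    ⊢ cost 14, within 14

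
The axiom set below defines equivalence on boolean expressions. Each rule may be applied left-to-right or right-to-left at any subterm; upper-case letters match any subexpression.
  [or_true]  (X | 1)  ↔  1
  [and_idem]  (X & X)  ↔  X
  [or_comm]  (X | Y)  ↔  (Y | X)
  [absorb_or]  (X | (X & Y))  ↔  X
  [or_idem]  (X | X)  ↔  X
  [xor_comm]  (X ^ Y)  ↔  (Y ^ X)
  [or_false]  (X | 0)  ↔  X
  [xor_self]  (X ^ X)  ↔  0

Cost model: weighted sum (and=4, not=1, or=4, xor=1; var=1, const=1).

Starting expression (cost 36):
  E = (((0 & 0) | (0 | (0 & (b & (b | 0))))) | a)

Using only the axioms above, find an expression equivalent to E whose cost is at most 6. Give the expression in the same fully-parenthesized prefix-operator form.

(1) (b | 0)  =[or_false →]=  b    ⊢ (((0 & 0) | (0 | (0 & (b & b)))) | a)
(2) (b & b)  =[and_idem →]=  b    ⊢ (((0 & 0) | (0 | (0 & b))) | a)
(3) (0 | (0 & b))  =[absorb_or →]=  0    ⊢ (((0 & 0) | 0) | a)
(4) ((0 & 0) | 0)  =[or_false →]=  (0 & 0)    ⊢ ((0 & 0) | a)
(5) (0 & 0)  =[and_idem →]=  0    ⊢ cost 6, within 6

(0 | a)   [cost 6]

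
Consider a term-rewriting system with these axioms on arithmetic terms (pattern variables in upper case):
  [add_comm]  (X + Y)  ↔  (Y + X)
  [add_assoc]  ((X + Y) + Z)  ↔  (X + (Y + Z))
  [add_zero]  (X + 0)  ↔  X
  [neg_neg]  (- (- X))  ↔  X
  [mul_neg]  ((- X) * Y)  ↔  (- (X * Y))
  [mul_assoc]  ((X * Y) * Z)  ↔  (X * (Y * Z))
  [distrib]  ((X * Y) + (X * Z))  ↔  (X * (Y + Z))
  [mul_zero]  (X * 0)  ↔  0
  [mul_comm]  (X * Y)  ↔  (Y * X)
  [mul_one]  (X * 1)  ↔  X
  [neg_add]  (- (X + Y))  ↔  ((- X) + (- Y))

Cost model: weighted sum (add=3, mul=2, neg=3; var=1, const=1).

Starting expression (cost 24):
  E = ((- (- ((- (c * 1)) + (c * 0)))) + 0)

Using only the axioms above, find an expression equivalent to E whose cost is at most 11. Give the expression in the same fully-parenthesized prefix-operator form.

step 1: mul_one (→) rewrites (c * 1) into c, now ((- (- ((- c) + (c * 0)))) + 0)
step 2: add_zero (→) rewrites ((- (- ((- c) + (c * 0)))) + 0) into (- (- ((- c) + (c * 0))))
step 3: neg_neg (→) rewrites (- (- ((- c) + (c * 0)))) into ((- c) + (c * 0)), reaching cost 11 (bound 11)

((- c) + (c * 0))   [cost 11]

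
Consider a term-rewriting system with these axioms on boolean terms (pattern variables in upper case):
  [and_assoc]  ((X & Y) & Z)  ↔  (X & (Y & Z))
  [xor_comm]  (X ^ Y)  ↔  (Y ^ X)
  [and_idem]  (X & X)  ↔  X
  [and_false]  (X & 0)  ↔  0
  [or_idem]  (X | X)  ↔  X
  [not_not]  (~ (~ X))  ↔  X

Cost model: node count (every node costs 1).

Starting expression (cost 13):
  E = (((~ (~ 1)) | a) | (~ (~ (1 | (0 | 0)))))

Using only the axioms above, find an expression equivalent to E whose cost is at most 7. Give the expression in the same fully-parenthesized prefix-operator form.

((1 | a) | (1 | 0))   [cost 7]

(1) (~ (~ 1))  =[not_not →]=  1    ⊢ ((1 | a) | (~ (~ (1 | (0 | 0)))))
(2) (0 | 0)  =[or_idem →]=  0    ⊢ ((1 | a) | (~ (~ (1 | 0))))
(3) (~ (~ (1 | 0)))  =[not_not →]=  (1 | 0)    ⊢ cost 7, within 7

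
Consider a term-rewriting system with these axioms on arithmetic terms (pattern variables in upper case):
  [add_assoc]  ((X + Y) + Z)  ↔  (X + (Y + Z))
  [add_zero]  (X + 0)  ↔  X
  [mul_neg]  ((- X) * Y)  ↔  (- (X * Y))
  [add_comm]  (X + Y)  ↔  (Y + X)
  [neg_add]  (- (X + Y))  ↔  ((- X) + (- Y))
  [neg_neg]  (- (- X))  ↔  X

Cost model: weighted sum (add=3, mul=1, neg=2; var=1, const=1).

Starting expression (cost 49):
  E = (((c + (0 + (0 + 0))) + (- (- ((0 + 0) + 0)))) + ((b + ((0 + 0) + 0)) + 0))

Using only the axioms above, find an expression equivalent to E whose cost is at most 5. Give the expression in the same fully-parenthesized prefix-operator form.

(c + b)   [cost 5]

step 1: add_zero (→) rewrites (0 + 0) into 0, now (((c + (0 + (0 + 0))) + (- (- (0 + 0)))) + ((b + ((0 + 0) + 0)) + 0))
step 2: add_zero (→) rewrites ((0 + 0) + 0) into (0 + 0), now (((c + (0 + (0 + 0))) + (- (- (0 + 0)))) + ((b + (0 + 0)) + 0))
step 3: add_zero (→) rewrites (0 + 0) into 0, now (((c + (0 + 0)) + (- (- (0 + 0)))) + ((b + (0 + 0)) + 0))
step 4: neg_neg (→) rewrites (- (- (0 + 0))) into (0 + 0), now (((c + (0 + 0)) + (0 + 0)) + ((b + (0 + 0)) + 0))
step 5: add_zero (→) rewrites (0 + 0) into 0, now (((c + (0 + 0)) + 0) + ((b + (0 + 0)) + 0))
step 6: add_zero (→) rewrites (0 + 0) into 0, now (((c + 0) + 0) + ((b + (0 + 0)) + 0))
step 7: add_zero (→) rewrites (c + 0) into c, now ((c + 0) + ((b + (0 + 0)) + 0))
step 8: add_zero (→) rewrites (0 + 0) into 0, now ((c + 0) + ((b + 0) + 0))
step 9: add_zero (→) rewrites (c + 0) into c, now (c + ((b + 0) + 0))
step 10: add_zero (→) rewrites (b + 0) into b, now (c + (b + 0))
step 11: add_zero (→) rewrites (b + 0) into b, reaching cost 5 (bound 5)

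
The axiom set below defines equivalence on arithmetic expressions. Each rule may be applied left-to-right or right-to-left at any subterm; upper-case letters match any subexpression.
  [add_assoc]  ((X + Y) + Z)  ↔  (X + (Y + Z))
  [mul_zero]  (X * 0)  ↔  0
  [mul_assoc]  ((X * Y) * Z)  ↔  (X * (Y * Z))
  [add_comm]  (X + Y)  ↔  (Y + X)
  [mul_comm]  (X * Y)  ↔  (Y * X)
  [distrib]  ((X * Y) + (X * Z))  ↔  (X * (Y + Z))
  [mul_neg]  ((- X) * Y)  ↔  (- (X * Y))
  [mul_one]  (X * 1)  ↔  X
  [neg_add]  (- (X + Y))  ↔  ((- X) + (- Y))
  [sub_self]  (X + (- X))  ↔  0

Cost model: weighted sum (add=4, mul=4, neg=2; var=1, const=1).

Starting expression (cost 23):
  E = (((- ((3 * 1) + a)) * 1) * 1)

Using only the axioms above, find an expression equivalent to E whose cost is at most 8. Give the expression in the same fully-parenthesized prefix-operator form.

(- (3 + a))   [cost 8]

step 1: mul_one (→) rewrites (3 * 1) into 3, now (((- (3 + a)) * 1) * 1)
step 2: mul_one (→) rewrites ((- (3 + a)) * 1) into (- (3 + a)), now ((- (3 + a)) * 1)
step 3: mul_one (→) rewrites ((- (3 + a)) * 1) into (- (3 + a)), reaching cost 8 (bound 8)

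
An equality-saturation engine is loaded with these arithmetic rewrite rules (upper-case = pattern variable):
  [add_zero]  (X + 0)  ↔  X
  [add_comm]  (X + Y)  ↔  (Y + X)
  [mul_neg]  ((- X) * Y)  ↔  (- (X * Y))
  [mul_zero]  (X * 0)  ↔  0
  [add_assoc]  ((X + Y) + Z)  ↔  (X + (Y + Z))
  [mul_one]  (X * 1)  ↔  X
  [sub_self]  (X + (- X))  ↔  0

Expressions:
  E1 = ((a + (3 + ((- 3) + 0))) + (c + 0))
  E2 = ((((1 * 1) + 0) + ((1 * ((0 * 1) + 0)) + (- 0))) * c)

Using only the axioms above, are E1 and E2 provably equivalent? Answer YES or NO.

All listed rules preserve value, hence provable equivalence implies equal values everywhere; look for a separating assignment.
a=1, c=0 gives E1 ↦ 1, E2 ↦ 0; values differ ⇒ not provably equivalent.

NO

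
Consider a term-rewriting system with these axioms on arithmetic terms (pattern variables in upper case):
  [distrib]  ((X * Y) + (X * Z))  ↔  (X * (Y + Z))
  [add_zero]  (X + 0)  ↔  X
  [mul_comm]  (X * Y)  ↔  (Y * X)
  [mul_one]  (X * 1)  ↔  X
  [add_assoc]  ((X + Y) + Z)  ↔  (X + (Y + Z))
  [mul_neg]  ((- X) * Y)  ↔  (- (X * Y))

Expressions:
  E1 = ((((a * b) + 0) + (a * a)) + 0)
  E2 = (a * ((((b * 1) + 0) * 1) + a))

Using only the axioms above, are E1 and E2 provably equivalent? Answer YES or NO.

1. [add_zero →] ((a * b) + 0)  →  (a * b);  E1 = (((a * b) + (a * a)) + 0)
2. [distrib →] ((a * b) + (a * a))  →  (a * (b + a));  E1 = ((a * (b + a)) + 0)
3. [add_zero →] ((a * (b + a)) + 0)  →  (a * (b + a))
4. [add_zero ←] b  →  (b + 0);  E1 = (a * ((b + 0) + a))
5. [mul_one ←] b  →  (b * 1);  E1 = (a * (((b * 1) + 0) + a))
6. [mul_one ←] ((b * 1) + 0)  →  (((b * 1) + 0) * 1);  this is E2

YES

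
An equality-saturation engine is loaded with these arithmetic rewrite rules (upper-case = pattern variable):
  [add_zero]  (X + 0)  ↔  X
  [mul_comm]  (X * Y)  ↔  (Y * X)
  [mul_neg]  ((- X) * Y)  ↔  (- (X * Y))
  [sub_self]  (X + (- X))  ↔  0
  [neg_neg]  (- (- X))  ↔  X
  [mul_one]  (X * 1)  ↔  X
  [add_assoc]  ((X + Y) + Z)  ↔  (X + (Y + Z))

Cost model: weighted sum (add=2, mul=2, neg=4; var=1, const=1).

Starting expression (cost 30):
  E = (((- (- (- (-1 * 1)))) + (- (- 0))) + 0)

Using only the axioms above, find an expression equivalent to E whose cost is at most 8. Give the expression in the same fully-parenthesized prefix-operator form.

(- (-1 * 1))   [cost 8]

(1) (- (- (- (-1 * 1))))  =[neg_neg →]=  (- (-1 * 1))    ⊢ (((- (-1 * 1)) + (- (- 0))) + 0)
(2) (- (- 0))  =[neg_neg →]=  0    ⊢ (((- (-1 * 1)) + 0) + 0)
(3) (((- (-1 * 1)) + 0) + 0)  =[add_zero →]=  ((- (-1 * 1)) + 0)
(4) ((- (-1 * 1)) + 0)  =[add_zero →]=  (- (-1 * 1))    ⊢ cost 8, within 8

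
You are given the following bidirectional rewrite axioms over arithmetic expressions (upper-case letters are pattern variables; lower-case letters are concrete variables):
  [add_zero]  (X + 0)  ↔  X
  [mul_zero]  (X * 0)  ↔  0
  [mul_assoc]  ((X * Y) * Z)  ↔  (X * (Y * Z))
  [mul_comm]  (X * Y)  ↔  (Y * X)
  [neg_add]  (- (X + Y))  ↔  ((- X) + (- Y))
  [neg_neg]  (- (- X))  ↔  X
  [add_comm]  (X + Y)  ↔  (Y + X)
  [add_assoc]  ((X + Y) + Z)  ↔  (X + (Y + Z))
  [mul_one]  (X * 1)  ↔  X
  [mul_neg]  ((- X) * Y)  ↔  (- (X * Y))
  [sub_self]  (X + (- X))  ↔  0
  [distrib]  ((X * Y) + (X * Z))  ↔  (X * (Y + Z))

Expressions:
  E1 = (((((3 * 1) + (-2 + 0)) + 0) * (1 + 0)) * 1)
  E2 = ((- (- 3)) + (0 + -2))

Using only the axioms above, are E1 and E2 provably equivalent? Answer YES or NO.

YES

(1) (((((3 * 1) + (-2 + 0)) + 0) * (1 + 0)) * 1)  =[mul_one →]=  ((((3 * 1) + (-2 + 0)) + 0) * (1 + 0))
(2) (((3 * 1) + (-2 + 0)) + 0)  =[add_zero →]=  ((3 * 1) + (-2 + 0))    ⊢ (((3 * 1) + (-2 + 0)) * (1 + 0))
(3) (-2 + 0)  =[add_zero →]=  -2    ⊢ (((3 * 1) + -2) * (1 + 0))
(4) (1 + 0)  =[add_zero →]=  1    ⊢ (((3 * 1) + -2) * 1)
(5) (3 * 1)  =[mul_one →]=  3    ⊢ ((3 + -2) * 1)
(6) ((3 + -2) * 1)  =[mul_one →]=  (3 + -2)
(7) 3  =[neg_neg ←]=  (- (- 3))    ⊢ ((- (- 3)) + -2)
(8) -2  =[add_zero ←]=  (-2 + 0)    ⊢ ((- (- 3)) + (-2 + 0))
(9) (-2 + 0)  =[add_comm →]=  (0 + -2)    ⊢ E2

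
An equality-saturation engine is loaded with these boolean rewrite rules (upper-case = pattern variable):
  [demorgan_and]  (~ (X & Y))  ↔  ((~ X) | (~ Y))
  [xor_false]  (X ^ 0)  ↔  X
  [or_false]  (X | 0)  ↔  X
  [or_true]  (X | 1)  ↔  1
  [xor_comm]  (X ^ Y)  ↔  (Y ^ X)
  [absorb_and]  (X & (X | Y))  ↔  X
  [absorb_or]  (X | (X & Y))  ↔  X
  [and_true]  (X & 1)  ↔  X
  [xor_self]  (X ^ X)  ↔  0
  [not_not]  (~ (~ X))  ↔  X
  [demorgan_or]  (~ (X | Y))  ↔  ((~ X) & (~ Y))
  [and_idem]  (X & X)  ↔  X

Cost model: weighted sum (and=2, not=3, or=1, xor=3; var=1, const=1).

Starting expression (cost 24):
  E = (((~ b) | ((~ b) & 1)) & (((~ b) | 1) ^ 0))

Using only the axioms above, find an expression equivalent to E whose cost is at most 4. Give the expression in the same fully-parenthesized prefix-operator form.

(~ b)   [cost 4]

(1) ((~ b) | ((~ b) & 1))  =[absorb_or →]=  (~ b)    ⊢ ((~ b) & (((~ b) | 1) ^ 0))
(2) (((~ b) | 1) ^ 0)  =[xor_false →]=  ((~ b) | 1)    ⊢ ((~ b) & ((~ b) | 1))
(3) ((~ b) & ((~ b) | 1))  =[absorb_and →]=  (~ b)    ⊢ cost 4, within 4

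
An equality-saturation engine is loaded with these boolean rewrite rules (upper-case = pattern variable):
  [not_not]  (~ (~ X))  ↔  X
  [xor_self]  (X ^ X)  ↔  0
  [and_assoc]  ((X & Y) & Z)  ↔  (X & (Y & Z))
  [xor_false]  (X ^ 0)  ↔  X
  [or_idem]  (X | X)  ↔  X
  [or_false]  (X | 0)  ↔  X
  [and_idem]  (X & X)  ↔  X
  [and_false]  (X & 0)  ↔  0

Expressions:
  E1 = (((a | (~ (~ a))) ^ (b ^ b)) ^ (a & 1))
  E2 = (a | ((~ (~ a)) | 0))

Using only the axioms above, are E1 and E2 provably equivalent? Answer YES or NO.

NO

Every axiom is a valid identity, so a rewrite proof would force E1 and E2 to agree under every assignment.
At a=1, b=0: E1 = 0 but E2 = 1; they differ, so no derivation exists.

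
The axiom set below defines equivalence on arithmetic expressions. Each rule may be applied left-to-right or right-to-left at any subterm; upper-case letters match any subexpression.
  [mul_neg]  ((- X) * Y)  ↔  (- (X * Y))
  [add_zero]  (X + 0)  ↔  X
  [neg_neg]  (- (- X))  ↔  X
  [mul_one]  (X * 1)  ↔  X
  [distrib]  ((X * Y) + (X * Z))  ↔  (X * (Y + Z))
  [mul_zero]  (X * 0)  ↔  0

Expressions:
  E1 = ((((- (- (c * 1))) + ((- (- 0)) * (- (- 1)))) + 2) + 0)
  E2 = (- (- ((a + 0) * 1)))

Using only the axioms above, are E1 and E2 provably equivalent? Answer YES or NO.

NO

All listed rules preserve value, hence provable equivalence implies equal values everywhere; look for a separating assignment.
a=0, c=0 gives E1 ↦ 2, E2 ↦ 0; values differ ⇒ not provably equivalent.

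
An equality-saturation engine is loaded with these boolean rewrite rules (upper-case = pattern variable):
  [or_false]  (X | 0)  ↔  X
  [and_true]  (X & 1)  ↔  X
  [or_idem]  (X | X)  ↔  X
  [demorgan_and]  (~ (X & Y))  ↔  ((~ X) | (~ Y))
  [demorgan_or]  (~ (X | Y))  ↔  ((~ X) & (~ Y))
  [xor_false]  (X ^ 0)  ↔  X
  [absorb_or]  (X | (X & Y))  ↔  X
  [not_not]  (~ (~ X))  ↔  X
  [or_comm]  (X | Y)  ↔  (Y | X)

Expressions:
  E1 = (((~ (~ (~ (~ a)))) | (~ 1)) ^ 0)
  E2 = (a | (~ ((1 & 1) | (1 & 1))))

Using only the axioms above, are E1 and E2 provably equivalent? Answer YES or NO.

YES

1. [xor_false →] (((~ (~ (~ (~ a)))) | (~ 1)) ^ 0)  →  ((~ (~ (~ (~ a)))) | (~ 1))
2. [not_not →] (~ (~ (~ (~ a))))  →  (~ (~ a));  E1 = ((~ (~ a)) | (~ 1))
3. [not_not →] (~ (~ a))  →  a;  E1 = (a | (~ 1))
4. [and_true ←] 1  →  (1 & 1);  E1 = (a | (~ (1 & 1)))
5. [or_idem ←] (1 & 1)  →  ((1 & 1) | (1 & 1));  this is E2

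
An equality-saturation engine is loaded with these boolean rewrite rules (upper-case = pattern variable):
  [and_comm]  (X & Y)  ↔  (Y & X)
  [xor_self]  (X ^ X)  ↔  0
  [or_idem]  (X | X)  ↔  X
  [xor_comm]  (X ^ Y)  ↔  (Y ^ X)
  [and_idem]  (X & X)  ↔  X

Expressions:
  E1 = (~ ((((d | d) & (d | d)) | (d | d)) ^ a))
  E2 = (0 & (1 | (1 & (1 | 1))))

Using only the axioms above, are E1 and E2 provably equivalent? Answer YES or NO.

The axioms are sound identities: if E1 ↔* E2 then E1 and E2 evaluate identically under any assignment.
Under a=0, d=0: E1 evaluates to 1, E2 to 0. Distinct ⇒ no rewrite sequence connects them.

NO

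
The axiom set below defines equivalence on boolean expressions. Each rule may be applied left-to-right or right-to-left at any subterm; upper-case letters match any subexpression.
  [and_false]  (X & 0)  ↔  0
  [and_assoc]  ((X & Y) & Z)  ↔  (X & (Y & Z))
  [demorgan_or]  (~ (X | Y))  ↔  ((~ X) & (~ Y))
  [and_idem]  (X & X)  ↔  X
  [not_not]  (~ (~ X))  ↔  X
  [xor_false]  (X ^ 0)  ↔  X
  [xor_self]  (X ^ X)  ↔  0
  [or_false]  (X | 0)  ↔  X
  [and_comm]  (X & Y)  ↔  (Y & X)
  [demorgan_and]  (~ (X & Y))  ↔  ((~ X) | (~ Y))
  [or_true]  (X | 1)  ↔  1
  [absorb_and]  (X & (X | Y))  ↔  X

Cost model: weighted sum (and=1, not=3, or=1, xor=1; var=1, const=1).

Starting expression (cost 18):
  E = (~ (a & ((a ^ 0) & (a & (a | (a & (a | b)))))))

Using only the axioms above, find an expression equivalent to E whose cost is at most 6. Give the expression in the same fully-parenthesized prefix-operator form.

(~ (a & a))   [cost 6]

(1) (a & (a | b))  =[absorb_and →]=  a    ⊢ (~ (a & ((a ^ 0) & (a & (a | a)))))
(2) (a & (a | a))  =[absorb_and →]=  a    ⊢ (~ (a & ((a ^ 0) & a)))
(3) (a ^ 0)  =[xor_false →]=  a    ⊢ (~ (a & (a & a)))
(4) (a & a)  =[and_idem →]=  a    ⊢ cost 6, within 6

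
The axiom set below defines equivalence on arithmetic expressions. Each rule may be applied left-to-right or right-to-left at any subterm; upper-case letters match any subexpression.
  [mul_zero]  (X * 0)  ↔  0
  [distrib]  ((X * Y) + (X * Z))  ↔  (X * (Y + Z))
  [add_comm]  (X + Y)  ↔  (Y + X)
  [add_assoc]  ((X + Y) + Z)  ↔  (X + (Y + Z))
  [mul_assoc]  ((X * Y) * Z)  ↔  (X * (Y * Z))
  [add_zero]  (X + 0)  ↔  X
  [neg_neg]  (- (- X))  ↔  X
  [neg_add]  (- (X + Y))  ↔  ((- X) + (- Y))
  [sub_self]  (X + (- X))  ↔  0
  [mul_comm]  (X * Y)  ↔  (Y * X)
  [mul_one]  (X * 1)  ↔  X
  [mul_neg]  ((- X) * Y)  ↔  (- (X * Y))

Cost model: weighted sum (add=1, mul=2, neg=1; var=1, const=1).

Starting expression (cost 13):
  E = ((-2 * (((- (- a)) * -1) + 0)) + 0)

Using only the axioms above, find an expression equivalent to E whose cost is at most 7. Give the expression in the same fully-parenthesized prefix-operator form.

1. [neg_neg →] (- (- a))  →  a;  E = ((-2 * ((a * -1) + 0)) + 0)
2. [add_zero →] ((a * -1) + 0)  →  (a * -1);  E = ((-2 * (a * -1)) + 0)
3. [add_zero →] ((-2 * (a * -1)) + 0)  →  (-2 * (a * -1));  cost 7 ≤ 7, done

(-2 * (a * -1))   [cost 7]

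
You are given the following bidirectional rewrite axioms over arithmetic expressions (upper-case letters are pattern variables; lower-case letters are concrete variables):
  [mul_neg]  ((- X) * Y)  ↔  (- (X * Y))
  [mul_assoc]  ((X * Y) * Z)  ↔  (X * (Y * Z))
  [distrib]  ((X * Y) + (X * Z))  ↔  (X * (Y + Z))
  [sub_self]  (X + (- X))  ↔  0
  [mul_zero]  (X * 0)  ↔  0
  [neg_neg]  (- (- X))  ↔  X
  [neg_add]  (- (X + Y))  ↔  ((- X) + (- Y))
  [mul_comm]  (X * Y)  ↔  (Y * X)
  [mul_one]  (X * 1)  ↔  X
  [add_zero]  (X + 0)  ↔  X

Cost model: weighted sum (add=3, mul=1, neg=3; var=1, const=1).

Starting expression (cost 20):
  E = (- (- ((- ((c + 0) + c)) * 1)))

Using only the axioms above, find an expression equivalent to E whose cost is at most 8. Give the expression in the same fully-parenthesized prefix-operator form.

(1) ((- ((c + 0) + c)) * 1)  =[mul_one →]=  (- ((c + 0) + c))    ⊢ (- (- (- ((c + 0) + c))))
(2) (c + 0)  =[add_zero →]=  c    ⊢ (- (- (- (c + c))))
(3) (- (- (c + c)))  =[neg_neg →]=  (c + c)    ⊢ cost 8, within 8

(- (c + c))   [cost 8]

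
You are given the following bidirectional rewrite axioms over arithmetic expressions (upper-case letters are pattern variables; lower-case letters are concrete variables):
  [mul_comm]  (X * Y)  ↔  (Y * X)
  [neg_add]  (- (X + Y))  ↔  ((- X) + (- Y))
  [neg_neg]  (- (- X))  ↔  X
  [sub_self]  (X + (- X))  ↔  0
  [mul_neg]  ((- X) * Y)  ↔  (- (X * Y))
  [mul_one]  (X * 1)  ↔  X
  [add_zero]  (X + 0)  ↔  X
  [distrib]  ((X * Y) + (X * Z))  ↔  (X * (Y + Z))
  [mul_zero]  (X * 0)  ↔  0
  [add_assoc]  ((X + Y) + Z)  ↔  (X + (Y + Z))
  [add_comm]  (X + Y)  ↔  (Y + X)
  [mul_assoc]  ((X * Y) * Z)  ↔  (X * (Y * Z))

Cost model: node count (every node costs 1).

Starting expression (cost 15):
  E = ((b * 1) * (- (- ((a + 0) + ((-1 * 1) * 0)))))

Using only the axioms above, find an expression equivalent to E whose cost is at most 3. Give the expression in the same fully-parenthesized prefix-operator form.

step 1: mul_one (→) rewrites (-1 * 1) into -1, now ((b * 1) * (- (- ((a + 0) + (-1 * 0)))))
step 2: mul_one (→) rewrites (b * 1) into b, now (b * (- (- ((a + 0) + (-1 * 0)))))
step 3: neg_neg (→) rewrites (- (- ((a + 0) + (-1 * 0)))) into ((a + 0) + (-1 * 0)), now (b * ((a + 0) + (-1 * 0)))
step 4: mul_zero (→) rewrites (-1 * 0) into 0, now (b * ((a + 0) + 0))
step 5: add_zero (→) rewrites (a + 0) into a, now (b * (a + 0))
step 6: mul_comm (→) rewrites (b * (a + 0)) into ((a + 0) * b)
step 7: add_zero (→) rewrites (a + 0) into a, reaching cost 3 (bound 3)

(a * b)   [cost 3]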